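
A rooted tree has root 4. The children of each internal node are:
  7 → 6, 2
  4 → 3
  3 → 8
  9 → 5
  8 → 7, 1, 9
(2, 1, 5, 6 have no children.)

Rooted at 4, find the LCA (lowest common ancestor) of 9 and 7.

8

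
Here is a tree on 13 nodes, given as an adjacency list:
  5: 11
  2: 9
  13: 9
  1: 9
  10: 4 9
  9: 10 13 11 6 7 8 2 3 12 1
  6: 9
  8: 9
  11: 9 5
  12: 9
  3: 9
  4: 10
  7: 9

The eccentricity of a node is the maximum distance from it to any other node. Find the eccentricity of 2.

3

A farthest node from 2 is 5 (4 also at distance 3).
The path 2-9-11-5 has 3 edges.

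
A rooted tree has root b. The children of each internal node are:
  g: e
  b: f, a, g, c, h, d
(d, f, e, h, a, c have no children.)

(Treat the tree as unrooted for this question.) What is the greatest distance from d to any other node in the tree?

3

Distances from d peak at 3, attained at e.
d – b – g – e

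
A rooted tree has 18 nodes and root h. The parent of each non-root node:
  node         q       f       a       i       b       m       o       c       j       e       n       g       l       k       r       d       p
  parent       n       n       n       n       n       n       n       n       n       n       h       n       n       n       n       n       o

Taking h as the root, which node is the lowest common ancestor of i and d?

n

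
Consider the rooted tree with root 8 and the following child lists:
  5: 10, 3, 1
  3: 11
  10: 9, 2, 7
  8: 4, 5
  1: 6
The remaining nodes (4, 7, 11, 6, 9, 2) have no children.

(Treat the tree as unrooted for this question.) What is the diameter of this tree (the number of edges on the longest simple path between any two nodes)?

4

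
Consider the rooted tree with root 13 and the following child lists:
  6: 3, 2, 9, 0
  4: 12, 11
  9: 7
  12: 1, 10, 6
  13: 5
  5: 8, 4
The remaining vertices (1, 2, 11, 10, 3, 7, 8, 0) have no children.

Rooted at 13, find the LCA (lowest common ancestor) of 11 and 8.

5

Ancestors of 11 (toward the root): 11, 4, 5, 13.
Ancestors of 8: 8, 5, 13.
The deepest node appearing in both lists is 5.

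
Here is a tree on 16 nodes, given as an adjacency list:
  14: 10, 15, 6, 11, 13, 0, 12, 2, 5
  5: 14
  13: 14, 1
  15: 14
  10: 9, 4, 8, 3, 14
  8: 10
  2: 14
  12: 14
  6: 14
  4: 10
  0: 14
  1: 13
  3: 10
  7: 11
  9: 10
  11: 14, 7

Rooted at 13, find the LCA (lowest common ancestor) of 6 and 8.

6's ancestor chain is 6, 14, 13 and 8's is 8, 10, 14, 13; they first meet at 14.

14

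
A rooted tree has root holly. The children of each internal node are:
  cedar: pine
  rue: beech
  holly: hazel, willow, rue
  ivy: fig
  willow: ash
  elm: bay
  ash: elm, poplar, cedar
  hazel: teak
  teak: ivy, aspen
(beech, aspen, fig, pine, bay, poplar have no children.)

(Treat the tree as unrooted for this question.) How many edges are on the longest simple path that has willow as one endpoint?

5

The node farthest from willow is fig, via willow – holly – hazel – teak – ivy – fig — 5 edges.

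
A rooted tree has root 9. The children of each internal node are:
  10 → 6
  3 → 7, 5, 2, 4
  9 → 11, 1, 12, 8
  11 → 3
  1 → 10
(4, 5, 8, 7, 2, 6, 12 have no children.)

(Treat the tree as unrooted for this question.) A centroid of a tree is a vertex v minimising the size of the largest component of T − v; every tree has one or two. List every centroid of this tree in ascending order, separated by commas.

Delete 9: the remaining components have sizes 6, 3, 1, 1. Max 6 ≤ 6, so 9 is a centroid.
Its neighbour 11 also leaves a largest component of size 6, so both are centroids.

9, 11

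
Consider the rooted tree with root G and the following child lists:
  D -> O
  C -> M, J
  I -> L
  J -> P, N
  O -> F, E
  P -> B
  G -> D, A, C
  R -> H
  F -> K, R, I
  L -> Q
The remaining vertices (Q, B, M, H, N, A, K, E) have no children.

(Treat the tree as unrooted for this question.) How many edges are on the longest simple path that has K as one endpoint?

8

A farthest node from K is B.
The path K-F-O-D-G-C-J-P-B has 8 edges.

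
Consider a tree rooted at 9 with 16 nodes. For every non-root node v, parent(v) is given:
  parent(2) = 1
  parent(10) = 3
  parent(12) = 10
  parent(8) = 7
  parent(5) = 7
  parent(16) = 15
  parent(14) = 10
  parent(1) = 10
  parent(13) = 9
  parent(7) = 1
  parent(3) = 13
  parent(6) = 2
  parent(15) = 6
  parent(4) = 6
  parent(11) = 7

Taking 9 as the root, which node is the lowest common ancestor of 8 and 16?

8's ancestor chain is 8, 7, 1, 10, 3, 13, 9 and 16's is 16, 15, 6, 2, 1, 10, 3, 13, 9; they first meet at 1.

1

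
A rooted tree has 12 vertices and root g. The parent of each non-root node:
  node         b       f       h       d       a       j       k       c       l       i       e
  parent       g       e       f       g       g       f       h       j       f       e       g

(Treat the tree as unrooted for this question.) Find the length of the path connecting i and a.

The path is i – e – g – a, which has 3 edges.

3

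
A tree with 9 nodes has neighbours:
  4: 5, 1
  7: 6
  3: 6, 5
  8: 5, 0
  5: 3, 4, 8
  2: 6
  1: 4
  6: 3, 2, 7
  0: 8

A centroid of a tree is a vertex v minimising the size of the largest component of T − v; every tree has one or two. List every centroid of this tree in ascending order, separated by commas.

5

If 5 is removed the pieces have sizes 4, 2, 2, all ≤ ⌊9/2⌋ = 4.
No neighbour of 5 does as well, so 5 is the unique centroid.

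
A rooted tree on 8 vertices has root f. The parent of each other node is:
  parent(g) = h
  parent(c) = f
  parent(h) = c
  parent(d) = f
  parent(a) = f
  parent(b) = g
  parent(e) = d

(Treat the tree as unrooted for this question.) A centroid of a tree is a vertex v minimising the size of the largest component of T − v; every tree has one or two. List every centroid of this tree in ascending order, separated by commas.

c, f

If c is removed the pieces have sizes 4, 3, all ≤ ⌊8/2⌋ = 4.
f is adjacent to c and is also a centroid (the largest component after removing it is likewise 4).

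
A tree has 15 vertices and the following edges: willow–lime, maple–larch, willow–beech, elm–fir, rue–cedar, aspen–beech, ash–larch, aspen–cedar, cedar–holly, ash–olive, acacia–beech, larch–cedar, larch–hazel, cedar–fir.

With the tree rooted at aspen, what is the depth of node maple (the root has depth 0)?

aspen → cedar → larch → maple — 3 edges.

3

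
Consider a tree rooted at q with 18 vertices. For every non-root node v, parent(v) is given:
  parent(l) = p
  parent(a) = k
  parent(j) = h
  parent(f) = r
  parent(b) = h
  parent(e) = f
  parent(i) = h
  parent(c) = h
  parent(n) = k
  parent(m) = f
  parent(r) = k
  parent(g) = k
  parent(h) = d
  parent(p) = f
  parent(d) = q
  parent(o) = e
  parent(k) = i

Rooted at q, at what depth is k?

4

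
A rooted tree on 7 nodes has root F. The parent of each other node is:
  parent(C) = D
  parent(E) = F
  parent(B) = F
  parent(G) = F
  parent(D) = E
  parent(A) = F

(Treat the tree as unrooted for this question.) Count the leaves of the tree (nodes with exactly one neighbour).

Degree-1 nodes: A, B, C, G — 4 of them.

4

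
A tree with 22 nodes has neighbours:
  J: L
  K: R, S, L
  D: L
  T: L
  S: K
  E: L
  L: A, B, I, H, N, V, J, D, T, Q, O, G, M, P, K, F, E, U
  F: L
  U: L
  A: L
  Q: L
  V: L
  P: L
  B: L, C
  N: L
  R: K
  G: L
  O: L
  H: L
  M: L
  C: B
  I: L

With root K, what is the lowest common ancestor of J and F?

J's ancestor chain is J, L, K and F's is F, L, K; they first meet at L.

L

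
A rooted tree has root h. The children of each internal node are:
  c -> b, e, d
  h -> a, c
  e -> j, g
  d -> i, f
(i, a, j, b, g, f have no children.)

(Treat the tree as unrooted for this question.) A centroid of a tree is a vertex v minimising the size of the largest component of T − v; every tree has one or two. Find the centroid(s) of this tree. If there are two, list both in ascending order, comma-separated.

c

Delete c: the remaining components have sizes 3, 3, 2, 1. Max 3 ≤ 5, so c is a centroid.
No neighbour of c does as well, so c is the unique centroid.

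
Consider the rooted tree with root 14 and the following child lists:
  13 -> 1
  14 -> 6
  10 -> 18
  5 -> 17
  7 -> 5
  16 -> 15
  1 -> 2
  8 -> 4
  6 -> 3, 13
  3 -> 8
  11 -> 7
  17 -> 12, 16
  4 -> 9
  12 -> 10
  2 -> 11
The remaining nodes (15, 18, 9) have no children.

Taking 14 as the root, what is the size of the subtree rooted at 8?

3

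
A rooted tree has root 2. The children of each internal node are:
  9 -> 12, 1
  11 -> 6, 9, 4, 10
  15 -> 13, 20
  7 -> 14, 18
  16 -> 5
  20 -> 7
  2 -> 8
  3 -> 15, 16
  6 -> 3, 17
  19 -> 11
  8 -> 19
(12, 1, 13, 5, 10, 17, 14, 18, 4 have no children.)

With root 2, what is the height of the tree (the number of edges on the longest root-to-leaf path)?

9

A deepest node is 14, reached by 2 → 8 → 19 → 11 → 6 → 3 → 15 → 20 → 7 → 14.
That path has 9 edges, so the height is 9.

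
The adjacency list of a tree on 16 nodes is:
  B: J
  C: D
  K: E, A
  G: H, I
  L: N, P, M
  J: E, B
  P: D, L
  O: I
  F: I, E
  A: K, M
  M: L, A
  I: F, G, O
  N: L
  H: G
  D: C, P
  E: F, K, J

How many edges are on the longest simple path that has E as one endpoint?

The node farthest from E is C, via E–K–A–M–L–P–D–C — 7 edges.

7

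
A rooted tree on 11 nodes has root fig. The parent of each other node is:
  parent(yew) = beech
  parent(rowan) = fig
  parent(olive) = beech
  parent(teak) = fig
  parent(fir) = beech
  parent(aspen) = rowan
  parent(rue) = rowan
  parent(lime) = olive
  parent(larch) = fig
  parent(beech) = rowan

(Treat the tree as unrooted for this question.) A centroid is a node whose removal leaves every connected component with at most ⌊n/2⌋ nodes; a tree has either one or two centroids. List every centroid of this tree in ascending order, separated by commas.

Removing rowan splits the tree into components of sizes 5, 3, 1, 1; the largest is 5 ≤ ⌊11/2⌋ = 5.
Every other node leaves some component of size > 5, so the centroid is unique.

rowan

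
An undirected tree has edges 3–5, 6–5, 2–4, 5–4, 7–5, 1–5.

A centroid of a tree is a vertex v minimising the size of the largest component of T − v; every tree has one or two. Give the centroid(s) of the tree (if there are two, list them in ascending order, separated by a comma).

5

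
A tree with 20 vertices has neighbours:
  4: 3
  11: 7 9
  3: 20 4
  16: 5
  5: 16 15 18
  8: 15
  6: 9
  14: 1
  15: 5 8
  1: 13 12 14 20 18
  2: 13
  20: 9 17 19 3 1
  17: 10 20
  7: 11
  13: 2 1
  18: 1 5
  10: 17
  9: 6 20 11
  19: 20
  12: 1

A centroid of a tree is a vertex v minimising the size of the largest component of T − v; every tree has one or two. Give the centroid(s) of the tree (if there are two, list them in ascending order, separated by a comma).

If 20 is removed the pieces have sizes 10, 4, 2, 2, 1, all ≤ ⌊20/2⌋ = 10.
Its neighbour 1 also leaves a largest component of size 10, so both are centroids.

1, 20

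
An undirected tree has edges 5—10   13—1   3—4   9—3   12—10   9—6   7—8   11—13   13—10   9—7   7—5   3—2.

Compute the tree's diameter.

7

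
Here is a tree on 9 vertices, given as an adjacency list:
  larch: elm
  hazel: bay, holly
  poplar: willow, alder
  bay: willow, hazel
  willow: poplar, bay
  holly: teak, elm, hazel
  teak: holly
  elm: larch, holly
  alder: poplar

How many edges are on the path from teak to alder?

Walking from teak: teak - holly - hazel - bay - willow - poplar - alder. Length 6.

6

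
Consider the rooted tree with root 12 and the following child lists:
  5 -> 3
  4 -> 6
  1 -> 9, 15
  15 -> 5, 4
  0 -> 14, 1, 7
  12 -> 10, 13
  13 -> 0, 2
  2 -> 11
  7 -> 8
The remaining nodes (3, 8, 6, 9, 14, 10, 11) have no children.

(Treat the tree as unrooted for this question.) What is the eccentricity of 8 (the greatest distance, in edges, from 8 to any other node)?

Distances from 8 peak at 6, attained at 6 (3 also at distance 6).
8–7–0–1–15–4–6

6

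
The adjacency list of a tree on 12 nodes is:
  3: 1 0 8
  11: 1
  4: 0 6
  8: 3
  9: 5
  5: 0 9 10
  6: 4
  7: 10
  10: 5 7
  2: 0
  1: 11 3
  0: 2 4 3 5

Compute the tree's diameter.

6

A longest path is 11–1–3–0–5–10–7, with 6 edges.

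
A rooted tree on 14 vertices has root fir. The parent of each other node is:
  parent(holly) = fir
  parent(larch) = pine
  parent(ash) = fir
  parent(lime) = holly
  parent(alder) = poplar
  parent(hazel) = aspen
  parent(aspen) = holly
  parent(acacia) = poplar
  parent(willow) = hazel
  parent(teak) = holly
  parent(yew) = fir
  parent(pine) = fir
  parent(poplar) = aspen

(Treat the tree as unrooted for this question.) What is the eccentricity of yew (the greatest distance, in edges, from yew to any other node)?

5

A farthest node from yew is acacia (alder, willow also at distance 5).
The path yew-fir-holly-aspen-poplar-acacia has 5 edges.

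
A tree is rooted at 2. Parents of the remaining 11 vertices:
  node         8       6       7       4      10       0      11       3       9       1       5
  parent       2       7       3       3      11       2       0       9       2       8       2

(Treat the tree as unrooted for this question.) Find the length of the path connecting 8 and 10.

4

Walking from 8: 8 – 2 – 0 – 11 – 10. Length 4.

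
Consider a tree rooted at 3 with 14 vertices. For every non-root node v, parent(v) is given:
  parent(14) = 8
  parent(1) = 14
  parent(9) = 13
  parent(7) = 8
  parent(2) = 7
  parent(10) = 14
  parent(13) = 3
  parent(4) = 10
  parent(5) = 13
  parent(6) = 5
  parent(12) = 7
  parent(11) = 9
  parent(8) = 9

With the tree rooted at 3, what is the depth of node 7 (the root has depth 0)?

4

3 – 13 – 9 – 8 – 7 — 4 edges.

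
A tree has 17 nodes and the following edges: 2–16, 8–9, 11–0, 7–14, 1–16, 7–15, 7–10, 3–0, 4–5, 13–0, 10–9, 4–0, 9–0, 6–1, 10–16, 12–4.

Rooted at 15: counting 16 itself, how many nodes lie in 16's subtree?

4

The subtree rooted at 16 contains: 16, 1, 2, 6 — 4 nodes.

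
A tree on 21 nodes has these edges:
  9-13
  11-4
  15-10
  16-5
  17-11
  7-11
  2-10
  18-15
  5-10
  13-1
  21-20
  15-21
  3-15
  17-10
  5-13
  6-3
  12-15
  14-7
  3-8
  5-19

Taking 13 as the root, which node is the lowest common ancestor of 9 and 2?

Path 9→root: 9 13; path 2→root: 2 10 5 13.
First common node: 13.

13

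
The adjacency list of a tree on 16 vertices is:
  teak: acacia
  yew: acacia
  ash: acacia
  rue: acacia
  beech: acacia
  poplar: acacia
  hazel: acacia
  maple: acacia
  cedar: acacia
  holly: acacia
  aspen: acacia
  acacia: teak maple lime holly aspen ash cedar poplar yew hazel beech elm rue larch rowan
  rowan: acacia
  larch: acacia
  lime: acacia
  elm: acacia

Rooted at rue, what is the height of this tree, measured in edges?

The longest root-to-leaf path is rue – acacia – lime (2 edges).

2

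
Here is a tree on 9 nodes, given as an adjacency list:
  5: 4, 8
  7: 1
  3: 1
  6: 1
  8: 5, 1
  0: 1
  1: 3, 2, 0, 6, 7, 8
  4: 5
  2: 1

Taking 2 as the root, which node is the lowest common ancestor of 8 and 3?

1

Ancestors of 8 (toward the root): 8, 1, 2.
Ancestors of 3: 3, 1, 2.
The deepest node appearing in both lists is 1.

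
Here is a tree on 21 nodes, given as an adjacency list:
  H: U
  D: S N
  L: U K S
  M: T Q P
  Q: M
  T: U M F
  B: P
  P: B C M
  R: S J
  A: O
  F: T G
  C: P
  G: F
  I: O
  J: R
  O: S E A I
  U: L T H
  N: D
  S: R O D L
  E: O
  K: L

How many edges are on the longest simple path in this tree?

8

A longest path is A–O–S–L–U–T–M–P–C, with 8 edges.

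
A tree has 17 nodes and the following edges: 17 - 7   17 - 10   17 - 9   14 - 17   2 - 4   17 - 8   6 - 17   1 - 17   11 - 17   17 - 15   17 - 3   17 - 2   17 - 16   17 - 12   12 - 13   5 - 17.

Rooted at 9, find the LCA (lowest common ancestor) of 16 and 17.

Ancestors of 16 (toward the root): 16, 17, 9.
Ancestors of 17: 17, 9.
The deepest node appearing in both lists is 17.

17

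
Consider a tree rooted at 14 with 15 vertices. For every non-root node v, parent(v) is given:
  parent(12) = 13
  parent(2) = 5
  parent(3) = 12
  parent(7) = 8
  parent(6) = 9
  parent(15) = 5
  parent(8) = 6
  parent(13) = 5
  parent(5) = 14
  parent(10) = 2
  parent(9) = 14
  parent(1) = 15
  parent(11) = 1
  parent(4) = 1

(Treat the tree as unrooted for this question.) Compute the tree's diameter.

8

Starting from 7, a farthest node is 11 at distance 8.
One longest path: 7 – 8 – 6 – 9 – 14 – 5 – 15 – 1 – 11.
So the diameter is 8.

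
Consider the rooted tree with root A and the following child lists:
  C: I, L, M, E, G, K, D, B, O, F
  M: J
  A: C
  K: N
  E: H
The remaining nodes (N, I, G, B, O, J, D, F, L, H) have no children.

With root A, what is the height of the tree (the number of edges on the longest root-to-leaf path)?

3

J sits deepest: A – C – M – J — 3 edges from the root.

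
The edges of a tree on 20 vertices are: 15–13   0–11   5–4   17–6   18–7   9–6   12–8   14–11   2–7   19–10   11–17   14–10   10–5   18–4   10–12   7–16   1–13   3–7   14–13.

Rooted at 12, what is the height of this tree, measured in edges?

6

9 sits deepest: 12 – 10 – 14 – 11 – 17 – 6 – 9 — 6 edges from the root.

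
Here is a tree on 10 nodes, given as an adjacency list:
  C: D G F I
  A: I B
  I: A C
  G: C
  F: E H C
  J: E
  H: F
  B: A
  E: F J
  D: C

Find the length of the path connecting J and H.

J – E – F – H: 3 edges.

3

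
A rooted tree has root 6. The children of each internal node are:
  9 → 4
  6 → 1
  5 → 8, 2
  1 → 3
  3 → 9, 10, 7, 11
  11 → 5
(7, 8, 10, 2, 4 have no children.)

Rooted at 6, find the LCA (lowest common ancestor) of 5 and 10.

3

5's ancestor chain is 5, 11, 3, 1, 6 and 10's is 10, 3, 1, 6; they first meet at 3.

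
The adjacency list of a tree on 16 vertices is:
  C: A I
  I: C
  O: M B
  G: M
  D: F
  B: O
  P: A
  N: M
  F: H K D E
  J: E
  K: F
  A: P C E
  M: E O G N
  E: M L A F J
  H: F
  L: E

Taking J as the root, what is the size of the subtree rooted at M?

5

Descendants of M (including itself): M, O, G, N, B. That's 5.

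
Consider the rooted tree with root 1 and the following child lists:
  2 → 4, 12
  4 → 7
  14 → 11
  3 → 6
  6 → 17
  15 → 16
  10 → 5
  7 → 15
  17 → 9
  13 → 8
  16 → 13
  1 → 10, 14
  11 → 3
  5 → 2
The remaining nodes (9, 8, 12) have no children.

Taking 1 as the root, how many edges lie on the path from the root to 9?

Climbing from 9 to the root: 9–17–6–3–11–14–1. That's 6 steps.

6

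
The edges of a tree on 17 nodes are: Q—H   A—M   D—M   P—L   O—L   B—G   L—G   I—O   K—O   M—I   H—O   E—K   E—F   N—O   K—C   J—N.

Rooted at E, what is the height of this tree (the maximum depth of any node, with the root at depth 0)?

5

A deepest node is D, reached by E–K–O–I–M–D.
That path has 5 edges, so the height is 5.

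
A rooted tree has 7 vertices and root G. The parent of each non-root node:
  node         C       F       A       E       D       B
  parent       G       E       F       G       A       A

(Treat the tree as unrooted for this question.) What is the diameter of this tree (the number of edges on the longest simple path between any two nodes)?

5

BFS from C reaches B last, at distance 5; BFS from B confirms no node is farther.
Path: C-G-E-F-A-B.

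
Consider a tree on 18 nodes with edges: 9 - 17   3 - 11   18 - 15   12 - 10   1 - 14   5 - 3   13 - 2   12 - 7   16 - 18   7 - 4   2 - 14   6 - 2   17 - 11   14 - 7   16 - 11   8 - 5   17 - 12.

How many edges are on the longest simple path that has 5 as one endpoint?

8

The node farthest from 5 is 13 (6 also at distance 8), via 5–3–11–17–12–7–14–2–13 — 8 edges.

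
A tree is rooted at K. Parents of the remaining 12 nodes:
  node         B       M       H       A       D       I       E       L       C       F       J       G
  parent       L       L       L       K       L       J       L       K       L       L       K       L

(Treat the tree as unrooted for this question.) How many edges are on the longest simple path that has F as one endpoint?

4

Distances from F peak at 4, attained at I.
F-L-K-J-I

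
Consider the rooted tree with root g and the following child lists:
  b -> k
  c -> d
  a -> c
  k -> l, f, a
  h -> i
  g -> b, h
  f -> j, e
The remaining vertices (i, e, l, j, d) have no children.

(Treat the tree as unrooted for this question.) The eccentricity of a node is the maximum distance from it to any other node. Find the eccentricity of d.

A farthest node from d is i.
The path d – c – a – k – b – g – h – i has 7 edges.

7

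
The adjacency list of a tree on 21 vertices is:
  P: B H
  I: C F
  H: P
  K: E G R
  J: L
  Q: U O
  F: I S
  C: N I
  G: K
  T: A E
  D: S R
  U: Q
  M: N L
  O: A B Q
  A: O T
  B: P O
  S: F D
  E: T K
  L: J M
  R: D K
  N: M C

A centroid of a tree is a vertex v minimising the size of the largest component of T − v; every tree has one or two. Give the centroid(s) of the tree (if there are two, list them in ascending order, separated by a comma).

If K is removed the pieces have sizes 10, 9, 1, all ≤ ⌊21/2⌋ = 10.
Every other node leaves some component of size > 10, so the centroid is unique.

K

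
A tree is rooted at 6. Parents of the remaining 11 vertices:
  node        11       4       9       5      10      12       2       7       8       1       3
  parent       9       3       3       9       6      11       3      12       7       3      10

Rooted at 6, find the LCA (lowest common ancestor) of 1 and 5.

Path 1→root: 1 3 10 6; path 5→root: 5 9 3 10 6.
First common node: 3.

3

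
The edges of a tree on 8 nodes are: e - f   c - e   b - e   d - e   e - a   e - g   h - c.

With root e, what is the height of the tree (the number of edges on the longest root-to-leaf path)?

2

A deepest node is h, reached by e-c-h.
That path has 2 edges, so the height is 2.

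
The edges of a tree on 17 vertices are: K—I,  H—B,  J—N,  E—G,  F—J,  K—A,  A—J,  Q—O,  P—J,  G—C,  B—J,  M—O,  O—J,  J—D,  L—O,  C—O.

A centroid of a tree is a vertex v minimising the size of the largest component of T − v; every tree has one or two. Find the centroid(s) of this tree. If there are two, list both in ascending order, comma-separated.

Removing J splits the tree into components of sizes 7, 3, 2, 1, 1, 1, 1; the largest is 7 ≤ ⌊17/2⌋ = 8.
No neighbour of J does as well, so J is the unique centroid.

J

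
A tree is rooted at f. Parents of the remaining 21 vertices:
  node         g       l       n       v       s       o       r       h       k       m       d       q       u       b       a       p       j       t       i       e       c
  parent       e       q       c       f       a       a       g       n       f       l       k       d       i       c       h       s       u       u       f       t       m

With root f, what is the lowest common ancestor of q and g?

Ancestors of q (toward the root): q, d, k, f.
Ancestors of g: g, e, t, u, i, f.
The deepest node appearing in both lists is f.

f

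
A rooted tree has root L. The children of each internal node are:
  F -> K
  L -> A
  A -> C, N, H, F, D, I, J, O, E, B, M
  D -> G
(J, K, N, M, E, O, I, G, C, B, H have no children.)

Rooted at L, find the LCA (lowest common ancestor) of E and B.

Ancestors of E (toward the root): E, A, L.
Ancestors of B: B, A, L.
The deepest node appearing in both lists is A.

A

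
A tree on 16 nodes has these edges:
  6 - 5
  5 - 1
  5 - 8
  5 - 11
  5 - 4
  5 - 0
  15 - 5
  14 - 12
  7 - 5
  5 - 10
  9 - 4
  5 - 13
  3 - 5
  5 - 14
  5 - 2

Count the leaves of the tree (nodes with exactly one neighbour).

13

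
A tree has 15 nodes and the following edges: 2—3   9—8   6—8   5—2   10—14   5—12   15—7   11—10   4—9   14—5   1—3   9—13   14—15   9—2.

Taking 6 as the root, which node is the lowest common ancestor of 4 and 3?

9

4's ancestor chain is 4, 9, 8, 6 and 3's is 3, 2, 9, 8, 6; they first meet at 9.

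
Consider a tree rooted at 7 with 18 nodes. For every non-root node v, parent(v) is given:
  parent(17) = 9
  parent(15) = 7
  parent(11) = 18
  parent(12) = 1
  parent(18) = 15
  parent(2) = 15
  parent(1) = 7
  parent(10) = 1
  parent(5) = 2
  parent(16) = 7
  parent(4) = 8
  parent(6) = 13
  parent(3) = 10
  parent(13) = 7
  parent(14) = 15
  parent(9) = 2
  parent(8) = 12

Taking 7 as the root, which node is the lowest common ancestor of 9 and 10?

7

Path 9→root: 9 2 15 7; path 10→root: 10 1 7.
First common node: 7.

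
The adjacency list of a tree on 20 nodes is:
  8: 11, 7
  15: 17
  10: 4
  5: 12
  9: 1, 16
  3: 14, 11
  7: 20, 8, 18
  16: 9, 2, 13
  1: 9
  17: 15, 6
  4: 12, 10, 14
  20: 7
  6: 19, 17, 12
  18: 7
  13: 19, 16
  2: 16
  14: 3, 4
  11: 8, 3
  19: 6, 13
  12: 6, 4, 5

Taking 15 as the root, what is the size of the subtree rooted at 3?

6

3's subtree: {3, 11, 8, 7, 18, 20}, size 6.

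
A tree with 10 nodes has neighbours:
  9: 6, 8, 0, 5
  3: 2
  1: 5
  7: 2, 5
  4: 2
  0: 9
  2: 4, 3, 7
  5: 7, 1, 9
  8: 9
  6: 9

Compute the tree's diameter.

5

A longest path is 0-9-5-7-2-4, with 5 edges.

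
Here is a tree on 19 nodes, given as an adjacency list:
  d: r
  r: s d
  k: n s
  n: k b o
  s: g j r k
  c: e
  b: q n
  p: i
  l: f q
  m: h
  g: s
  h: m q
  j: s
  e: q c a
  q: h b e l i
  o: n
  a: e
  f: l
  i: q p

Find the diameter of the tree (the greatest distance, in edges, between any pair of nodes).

Starting from f, a farthest node is d at distance 8.
One longest path: f - l - q - b - n - k - s - r - d.
So the diameter is 8.

8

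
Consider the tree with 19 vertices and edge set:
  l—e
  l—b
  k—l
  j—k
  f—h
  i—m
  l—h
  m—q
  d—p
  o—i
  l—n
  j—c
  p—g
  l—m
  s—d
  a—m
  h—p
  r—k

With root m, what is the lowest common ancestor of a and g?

m

Path a→root: a m; path g→root: g p h l m.
First common node: m.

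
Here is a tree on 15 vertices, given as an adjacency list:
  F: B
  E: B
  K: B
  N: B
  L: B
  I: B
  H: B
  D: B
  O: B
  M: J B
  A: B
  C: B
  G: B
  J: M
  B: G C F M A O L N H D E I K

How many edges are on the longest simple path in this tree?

BFS from J reaches F last, at distance 3; BFS from F confirms no node is farther.
Path: J-M-B-F.

3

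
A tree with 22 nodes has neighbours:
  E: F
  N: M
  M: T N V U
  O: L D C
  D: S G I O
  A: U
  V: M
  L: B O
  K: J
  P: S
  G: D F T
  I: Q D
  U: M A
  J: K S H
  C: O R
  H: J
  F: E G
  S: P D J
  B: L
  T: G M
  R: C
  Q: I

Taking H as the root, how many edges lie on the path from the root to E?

H–J–S–D–G–F–E — 6 edges.

6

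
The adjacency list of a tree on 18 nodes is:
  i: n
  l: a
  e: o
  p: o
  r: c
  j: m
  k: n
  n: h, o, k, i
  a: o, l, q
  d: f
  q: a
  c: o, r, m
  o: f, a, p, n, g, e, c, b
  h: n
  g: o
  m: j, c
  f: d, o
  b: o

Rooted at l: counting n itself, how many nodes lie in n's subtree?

The subtree rooted at n contains: n, i, k, h — 4 nodes.

4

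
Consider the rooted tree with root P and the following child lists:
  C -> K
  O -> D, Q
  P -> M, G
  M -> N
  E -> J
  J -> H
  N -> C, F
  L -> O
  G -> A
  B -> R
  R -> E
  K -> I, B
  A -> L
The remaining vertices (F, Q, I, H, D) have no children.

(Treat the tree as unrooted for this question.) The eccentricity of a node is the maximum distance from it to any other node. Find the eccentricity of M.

8

Distances from M peak at 8, attained at H.
M–N–C–K–B–R–E–J–H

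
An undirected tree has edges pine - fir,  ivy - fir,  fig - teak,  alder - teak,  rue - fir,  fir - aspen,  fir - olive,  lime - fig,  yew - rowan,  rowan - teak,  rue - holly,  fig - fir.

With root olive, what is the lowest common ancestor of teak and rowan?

teak

Ancestors of teak (toward the root): teak, fig, fir, olive.
Ancestors of rowan: rowan, teak, fig, fir, olive.
The deepest node appearing in both lists is teak.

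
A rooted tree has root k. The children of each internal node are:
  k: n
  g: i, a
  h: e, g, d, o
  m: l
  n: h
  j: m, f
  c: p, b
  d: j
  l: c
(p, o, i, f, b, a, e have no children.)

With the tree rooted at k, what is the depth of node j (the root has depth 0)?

Path from k to j: k – n – h – d – j, which has 4 edges.

4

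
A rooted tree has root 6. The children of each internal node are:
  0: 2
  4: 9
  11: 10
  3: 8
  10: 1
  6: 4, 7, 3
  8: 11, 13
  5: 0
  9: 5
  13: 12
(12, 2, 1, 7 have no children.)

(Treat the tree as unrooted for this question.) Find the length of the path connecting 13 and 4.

The path is 13 – 8 – 3 – 6 – 4, which has 4 edges.

4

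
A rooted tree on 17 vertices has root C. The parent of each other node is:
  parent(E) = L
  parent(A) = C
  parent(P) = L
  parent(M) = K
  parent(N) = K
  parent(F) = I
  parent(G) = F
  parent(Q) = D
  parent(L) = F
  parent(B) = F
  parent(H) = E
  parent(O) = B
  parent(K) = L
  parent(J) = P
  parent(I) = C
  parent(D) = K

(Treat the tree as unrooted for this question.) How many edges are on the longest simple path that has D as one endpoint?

6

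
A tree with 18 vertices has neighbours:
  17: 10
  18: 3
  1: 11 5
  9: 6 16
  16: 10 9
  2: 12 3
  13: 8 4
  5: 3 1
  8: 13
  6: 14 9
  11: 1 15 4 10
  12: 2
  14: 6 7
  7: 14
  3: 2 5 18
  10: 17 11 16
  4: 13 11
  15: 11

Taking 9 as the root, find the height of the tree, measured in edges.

A deepest node is 12, reached by 9–16–10–11–1–5–3–2–12.
That path has 8 edges, so the height is 8.

8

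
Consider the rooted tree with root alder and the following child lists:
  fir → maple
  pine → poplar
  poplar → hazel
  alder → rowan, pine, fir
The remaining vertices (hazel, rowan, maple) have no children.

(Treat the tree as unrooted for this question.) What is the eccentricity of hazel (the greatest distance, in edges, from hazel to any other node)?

5

Distances from hazel peak at 5, attained at maple.
hazel–poplar–pine–alder–fir–maple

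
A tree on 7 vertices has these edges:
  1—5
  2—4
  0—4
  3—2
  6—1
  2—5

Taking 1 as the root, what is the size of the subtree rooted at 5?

Descendants of 5 (including itself): 5, 2, 4, 3, 0. That's 5.

5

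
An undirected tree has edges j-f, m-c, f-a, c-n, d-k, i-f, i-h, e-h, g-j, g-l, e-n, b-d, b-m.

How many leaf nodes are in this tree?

The leaves are a, k, l.
That is 3 leaves.

3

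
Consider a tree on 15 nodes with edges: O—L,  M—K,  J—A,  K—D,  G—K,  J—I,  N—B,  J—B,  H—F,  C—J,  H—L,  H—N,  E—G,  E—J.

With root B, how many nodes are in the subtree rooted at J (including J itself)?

9

J's subtree: {J, E, C, I, A, G, K, D, M}, size 9.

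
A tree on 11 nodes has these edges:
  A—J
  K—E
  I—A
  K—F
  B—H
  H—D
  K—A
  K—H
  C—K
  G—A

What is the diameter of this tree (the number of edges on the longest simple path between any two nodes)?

Starting from B, a farthest node is J at distance 4.
One longest path: B - H - K - A - J.
So the diameter is 4.

4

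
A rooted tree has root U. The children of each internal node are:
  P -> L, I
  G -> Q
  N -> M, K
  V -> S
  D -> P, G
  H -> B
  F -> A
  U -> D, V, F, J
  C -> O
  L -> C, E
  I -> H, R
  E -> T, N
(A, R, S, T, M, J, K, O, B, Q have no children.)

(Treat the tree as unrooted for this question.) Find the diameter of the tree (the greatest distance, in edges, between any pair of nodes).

BFS from M reaches A last, at distance 8; BFS from A confirms no node is farther.
Path: M - N - E - L - P - D - U - F - A.

8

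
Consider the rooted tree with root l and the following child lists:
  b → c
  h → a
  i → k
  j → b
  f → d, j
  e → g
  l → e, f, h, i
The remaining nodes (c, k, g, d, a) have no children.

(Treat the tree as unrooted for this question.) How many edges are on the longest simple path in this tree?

Starting from c, a farthest node is g at distance 6.
One longest path: c-b-j-f-l-e-g.
So the diameter is 6.

6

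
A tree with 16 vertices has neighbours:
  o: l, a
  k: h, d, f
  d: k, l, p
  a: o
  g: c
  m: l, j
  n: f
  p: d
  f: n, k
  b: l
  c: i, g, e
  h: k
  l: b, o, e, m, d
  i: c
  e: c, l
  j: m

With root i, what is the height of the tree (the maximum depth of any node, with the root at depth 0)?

7

n sits deepest: i-c-e-l-d-k-f-n — 7 edges from the root.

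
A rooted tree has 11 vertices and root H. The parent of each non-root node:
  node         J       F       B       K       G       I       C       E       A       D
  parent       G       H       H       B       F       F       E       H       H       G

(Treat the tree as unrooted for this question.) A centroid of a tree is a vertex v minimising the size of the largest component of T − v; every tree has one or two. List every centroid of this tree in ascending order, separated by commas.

H

Delete H: the remaining components have sizes 5, 2, 2, 1. Max 5 ≤ 5, so H is a centroid.
No neighbour of H does as well, so H is the unique centroid.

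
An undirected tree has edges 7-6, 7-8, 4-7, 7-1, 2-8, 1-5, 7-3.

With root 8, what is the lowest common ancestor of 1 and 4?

Path 1→root: 1 7 8; path 4→root: 4 7 8.
First common node: 7.

7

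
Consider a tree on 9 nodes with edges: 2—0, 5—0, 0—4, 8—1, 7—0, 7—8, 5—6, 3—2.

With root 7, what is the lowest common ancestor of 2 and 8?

7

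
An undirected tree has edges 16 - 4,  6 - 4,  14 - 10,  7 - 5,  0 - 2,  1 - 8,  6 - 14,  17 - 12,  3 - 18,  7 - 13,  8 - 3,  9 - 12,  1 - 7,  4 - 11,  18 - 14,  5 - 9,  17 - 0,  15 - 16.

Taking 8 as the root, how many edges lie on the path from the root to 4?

5

Climbing from 4 to the root: 4 – 6 – 14 – 18 – 3 – 8. That's 5 steps.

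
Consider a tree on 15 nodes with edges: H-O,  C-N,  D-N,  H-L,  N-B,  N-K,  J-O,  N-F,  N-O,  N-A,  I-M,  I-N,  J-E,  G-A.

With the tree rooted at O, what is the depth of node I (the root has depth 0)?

O – N – I — 2 edges.

2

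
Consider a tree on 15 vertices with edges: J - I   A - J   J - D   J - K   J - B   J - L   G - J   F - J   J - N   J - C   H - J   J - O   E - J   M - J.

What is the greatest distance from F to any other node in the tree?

2

A farthest node from F is L (B, M, H, I, C, A, G, N, E, D, K, O also at distance 2).
The path F – J – L has 2 edges.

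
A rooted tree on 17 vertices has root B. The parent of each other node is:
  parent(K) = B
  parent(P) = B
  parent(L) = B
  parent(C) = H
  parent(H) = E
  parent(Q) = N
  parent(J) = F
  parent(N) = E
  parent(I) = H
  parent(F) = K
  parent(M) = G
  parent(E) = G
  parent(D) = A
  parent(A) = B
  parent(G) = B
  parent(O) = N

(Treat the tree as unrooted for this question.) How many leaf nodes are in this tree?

9

Degree-1 nodes: C, D, I, J, L, M, O, P, Q — 9 of them.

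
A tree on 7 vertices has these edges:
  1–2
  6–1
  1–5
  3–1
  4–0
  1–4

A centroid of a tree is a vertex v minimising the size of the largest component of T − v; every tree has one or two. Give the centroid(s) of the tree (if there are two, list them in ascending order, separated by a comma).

1

Removing 1 splits the tree into components of sizes 2, 1, 1, 1, 1; the largest is 2 ≤ ⌊7/2⌋ = 3.
Every other node leaves some component of size > 3, so the centroid is unique.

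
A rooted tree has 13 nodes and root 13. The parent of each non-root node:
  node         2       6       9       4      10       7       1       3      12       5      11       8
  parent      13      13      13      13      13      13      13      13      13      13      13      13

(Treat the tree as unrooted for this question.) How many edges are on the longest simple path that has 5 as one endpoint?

2

Distances from 5 peak at 2, attained at 10 (8, 9, 3, 6, 4, 2, 12, 1, 7, 11 also at distance 2).
5–13–10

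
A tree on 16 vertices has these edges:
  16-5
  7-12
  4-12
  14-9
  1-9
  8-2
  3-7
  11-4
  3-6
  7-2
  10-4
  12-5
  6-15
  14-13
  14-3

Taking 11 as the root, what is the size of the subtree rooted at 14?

4

Descendants of 14 (including itself): 14, 9, 13, 1. That's 4.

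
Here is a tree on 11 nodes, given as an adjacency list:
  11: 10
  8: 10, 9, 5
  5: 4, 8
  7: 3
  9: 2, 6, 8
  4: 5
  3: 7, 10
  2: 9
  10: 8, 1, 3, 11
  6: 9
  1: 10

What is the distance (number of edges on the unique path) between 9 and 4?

3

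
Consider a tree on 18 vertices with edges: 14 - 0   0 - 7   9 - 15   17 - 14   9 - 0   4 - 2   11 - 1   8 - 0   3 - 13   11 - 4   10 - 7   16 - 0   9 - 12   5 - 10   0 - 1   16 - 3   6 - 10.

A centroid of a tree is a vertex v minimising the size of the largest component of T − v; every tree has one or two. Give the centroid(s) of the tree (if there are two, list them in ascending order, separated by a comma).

Removing 0 splits the tree into components of sizes 4, 4, 3, 3, 2, 1; the largest is 4 ≤ ⌊18/2⌋ = 9.
Every other node leaves some component of size > 9, so the centroid is unique.

0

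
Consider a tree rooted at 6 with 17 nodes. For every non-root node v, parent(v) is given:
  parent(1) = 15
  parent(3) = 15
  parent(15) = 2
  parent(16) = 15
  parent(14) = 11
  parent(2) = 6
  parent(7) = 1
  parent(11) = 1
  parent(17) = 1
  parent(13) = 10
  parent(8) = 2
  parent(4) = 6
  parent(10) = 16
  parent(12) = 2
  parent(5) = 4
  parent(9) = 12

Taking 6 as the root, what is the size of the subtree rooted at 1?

The subtree rooted at 1 contains: 1, 7, 17, 11, 14 — 5 nodes.

5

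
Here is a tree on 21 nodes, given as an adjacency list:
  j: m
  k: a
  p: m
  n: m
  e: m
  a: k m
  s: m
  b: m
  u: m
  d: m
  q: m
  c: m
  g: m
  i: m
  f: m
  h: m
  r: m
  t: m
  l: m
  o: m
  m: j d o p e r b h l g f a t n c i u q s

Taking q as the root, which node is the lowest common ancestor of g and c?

m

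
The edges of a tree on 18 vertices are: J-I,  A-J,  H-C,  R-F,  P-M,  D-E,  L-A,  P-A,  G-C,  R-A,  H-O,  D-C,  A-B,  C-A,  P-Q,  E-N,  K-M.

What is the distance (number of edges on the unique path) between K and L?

4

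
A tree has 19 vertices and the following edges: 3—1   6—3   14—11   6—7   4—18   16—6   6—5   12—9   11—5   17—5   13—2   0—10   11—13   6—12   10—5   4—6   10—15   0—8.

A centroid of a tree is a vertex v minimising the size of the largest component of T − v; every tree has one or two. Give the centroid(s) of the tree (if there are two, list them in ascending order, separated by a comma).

5

Removing 5 splits the tree into components of sizes 9, 4, 4, 1; the largest is 9 ≤ ⌊19/2⌋ = 9.
No neighbour of 5 does as well, so 5 is the unique centroid.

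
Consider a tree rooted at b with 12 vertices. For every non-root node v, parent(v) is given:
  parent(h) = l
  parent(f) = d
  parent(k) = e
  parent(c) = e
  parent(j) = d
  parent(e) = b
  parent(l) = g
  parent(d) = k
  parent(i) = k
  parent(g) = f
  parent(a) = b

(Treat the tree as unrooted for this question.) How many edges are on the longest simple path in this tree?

8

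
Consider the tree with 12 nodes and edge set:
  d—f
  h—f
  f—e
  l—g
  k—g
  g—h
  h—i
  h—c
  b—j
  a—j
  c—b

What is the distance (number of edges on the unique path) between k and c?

k - g - h - c: 3 edges.

3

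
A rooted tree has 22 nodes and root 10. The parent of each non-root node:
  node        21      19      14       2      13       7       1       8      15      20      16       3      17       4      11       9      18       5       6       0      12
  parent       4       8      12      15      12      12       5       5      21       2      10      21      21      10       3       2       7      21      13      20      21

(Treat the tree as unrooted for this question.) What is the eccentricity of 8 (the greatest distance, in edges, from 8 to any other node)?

6

The node farthest from 8 is 0, via 8 – 5 – 21 – 15 – 2 – 20 – 0 — 6 edges.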